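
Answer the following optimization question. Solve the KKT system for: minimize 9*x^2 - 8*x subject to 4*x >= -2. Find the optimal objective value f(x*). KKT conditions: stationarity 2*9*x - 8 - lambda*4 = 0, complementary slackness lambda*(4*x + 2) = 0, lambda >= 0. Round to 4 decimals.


Step 1: Try lambda = 0 (constraint inactive).
Stationarity: 2*9*x - 8 = 0
x* = 8/(2*9) = 4/9 = 0.4444 (rounded; the exact value 4/9 is used below)
Check constraint: 4*0.4444 = 1.7776 >= -2 -- satisfied.
Step 2: Compute optimal value.
f(x*) = 9*(4/9)^2 - 8*(4/9) = -1.7778


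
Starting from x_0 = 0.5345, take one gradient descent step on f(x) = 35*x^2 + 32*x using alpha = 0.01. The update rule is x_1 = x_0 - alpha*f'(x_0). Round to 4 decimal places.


We compute the gradient at x_0 and apply the update.
f'(x) = 70*x + 32
f'(0.5345) = 70*0.5345 + 32 = 69.415
x_1 = 0.5345 - 0.01*69.415 = -0.1597


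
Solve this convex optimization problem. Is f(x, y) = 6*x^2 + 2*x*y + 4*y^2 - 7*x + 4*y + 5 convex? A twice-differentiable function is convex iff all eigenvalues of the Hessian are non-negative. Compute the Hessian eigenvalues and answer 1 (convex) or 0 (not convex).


The Hessian of f(x,y) = 6*x^2 + 2*x*y + 4*y^2 - 7*x + 4*y + 5 is:
H = [[12, 2], [2, 8]]
Trace = 12 + 8 = 20
Determinant = 12*8 - (2)^2 = 92
Discriminant = (20)^2 - 4*92 = 32.0
Eigenvalues: lambda_1 = 7.1716, lambda_2 = 12.8284
The function is convex.

1


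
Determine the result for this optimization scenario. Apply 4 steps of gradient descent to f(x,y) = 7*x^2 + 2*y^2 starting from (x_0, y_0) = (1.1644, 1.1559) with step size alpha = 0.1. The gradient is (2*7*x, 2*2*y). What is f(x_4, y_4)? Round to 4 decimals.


Gradient descent on f(x,y) = 7*x^2 + 2*y^2.
Starting point: (1.1644, 1.1559), alpha = 0.1
Step 1: grad_x = 2*7*1.1644 = 16.3016, grad_y = 2*2*1.1559 = 4.6236
  x_1 = 1.1644 - 0.1*16.3016 = -0.4658
  y_1 = 1.1559 - 0.1*4.6236 = 0.6935
Step 2: grad_x = 2*7*-0.4658 = -6.5206, grad_y = 2*2*0.6935 = 2.7742
  x_2 = -0.4658 - 0.1*-6.5206 = 0.1863
  y_2 = 0.6935 - 0.1*2.7742 = 0.4161
Step 3: grad_x = 2*7*0.1863 = 2.6083, grad_y = 2*2*0.4161 = 1.6645
  x_3 = 0.1863 - 0.1*2.6083 = -0.0745
  y_3 = 0.4161 - 0.1*1.6645 = 0.2497
Step 4: grad_x = 2*7*-0.0745 = -1.0433, grad_y = 2*2*0.2497 = 0.9987
  x_4 = -0.0745 - 0.1*-1.0433 = 0.0298
  y_4 = 0.2497 - 0.1*0.9987 = 0.1498
f(0.0298, 0.1498) = 7*0.0298^2 + 2*0.1498^2 = 0.0511


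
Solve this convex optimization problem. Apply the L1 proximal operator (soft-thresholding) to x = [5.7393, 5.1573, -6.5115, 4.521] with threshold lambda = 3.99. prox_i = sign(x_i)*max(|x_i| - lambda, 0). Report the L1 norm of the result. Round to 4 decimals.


Soft-thresholding with lambda = 3.99:
prox(5.7393) = sign(5.7393)*max(|5.7393| - 3.99, 0) = 1.7493
prox(5.1573) = sign(5.1573)*max(|5.1573| - 3.99, 0) = 1.1673
prox(-6.5115) = sign(-6.5115)*max(|-6.5115| - 3.99, 0) = -2.5215
prox(4.521) = sign(4.521)*max(|4.521| - 3.99, 0) = 0.531
prox(x) = [1.7493, 1.1673, -2.5215, 0.531]
||prox(x)||_1 = 1.7493 + 1.1673 + 2.5215 + 0.531 = 5.9691


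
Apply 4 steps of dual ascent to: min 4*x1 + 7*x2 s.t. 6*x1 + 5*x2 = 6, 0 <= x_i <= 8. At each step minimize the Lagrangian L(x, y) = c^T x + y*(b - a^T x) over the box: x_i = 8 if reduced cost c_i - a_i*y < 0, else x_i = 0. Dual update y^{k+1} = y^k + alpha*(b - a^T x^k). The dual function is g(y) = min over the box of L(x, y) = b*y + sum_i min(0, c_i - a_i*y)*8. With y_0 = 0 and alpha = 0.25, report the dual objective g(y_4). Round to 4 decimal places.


Dual ascent for LP: min 4*x1 + 7*x2, 6*x1 + 5*x2 = 6, 0 <= x_i <= 8
Step 1: y^k = 0.0, reduced costs: (4.0, 7.0)
  x^k = (0.0, 0.0), subgradient = b - a^T x = 6.0
  y^{k+1} = 0.0 + 0.25*6.0 = 1.5
Step 2: y^k = 1.5, reduced costs: (-5.0, -0.5)
  x^k = (8.0, 8.0), subgradient = b - a^T x = -82.0
  y^{k+1} = 1.5 + 0.25*-82.0 = -19.0
Step 3: y^k = -19.0, reduced costs: (118.0, 102.0)
  x^k = (0.0, 0.0), subgradient = b - a^T x = 6.0
  y^{k+1} = -19.0 + 0.25*6.0 = -17.5
Step 4: y^k = -17.5, reduced costs: (109.0, 94.5)
  x^k = (0.0, 0.0), subgradient = b - a^T x = 6.0
  y^{k+1} = -17.5 + 0.25*6.0 = -16.0
Dual objective at y_4 = -16.0: reduced costs (100.0, 87.0), box minimizer x = (0.0, 0.0)
g(y_4) = b*y + (c1 - a1*y)*x1 + (c2 - a2*y)*x2 = 6*(-16.0) + 100.0*0.0 + 87.0*0.0 = -96.0 + 0.0 + 0.0 = -96.0


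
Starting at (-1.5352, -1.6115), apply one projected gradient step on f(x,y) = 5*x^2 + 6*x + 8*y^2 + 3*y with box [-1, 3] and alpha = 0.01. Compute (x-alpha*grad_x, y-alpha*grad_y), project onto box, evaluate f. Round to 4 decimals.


Step 1: Compute gradient at (-1.5352, -1.6115).
grad_x = 2*5*-1.5352 + 6 = -9.352
grad_y = 2*8*-1.6115 + 3 = -22.784
Step 2: Gradient step.
x_raw = -1.5352 - 0.01*-9.352 = -1.4417
y_raw = -1.6115 - 0.01*-22.784 = -1.3837
Step 3: Project onto [-1, 3].
x_proj = clip(-1.4417) = -1.0
y_proj = clip(-1.3837) = -1.0
Step 4: Evaluate f.
f(-1.0, -1.0) = 4.0


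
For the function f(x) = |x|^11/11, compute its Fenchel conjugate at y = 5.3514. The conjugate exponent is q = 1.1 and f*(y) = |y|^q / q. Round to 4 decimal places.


The conjugate exponent q satisfies 1/p + 1/q = 1.
p = 11, so q = 11/(11 - 1) = 1.1
|y|^q = 5.3514^1.1 = 6.3287
f*(5.3514) = 6.3287 / 1.1 = 5.7534


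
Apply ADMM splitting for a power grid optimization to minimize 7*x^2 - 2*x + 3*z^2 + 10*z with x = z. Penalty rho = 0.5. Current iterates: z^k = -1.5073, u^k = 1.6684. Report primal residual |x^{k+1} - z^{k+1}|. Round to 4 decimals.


ADMM iteration with rho = 0.5, z^k = -1.5073, u^k = 1.6684
Step 1: x-update.
Minimize 7*x^2 - 2*x + (0.5/2)*(x + 1.5073 + 1.6684)^2
FOC: (2*7 + 0.5)*x = 2 + 0.5*(-1.5073 - 1.6684)
x^{k+1} = 0.0284
Step 2: z-update.
Minimize 3*z^2 + 10*z + (0.5/2)*(0.0284 - z + 1.6684)^2
FOC: (2*3 + 0.5)*z = -10 + 0.5*(0.0284 + 1.6684)
z^{k+1} = -1.4079
Step 3: u-update.
u^{k+1} = 1.6684 + 0.0284 + 1.4079 = 3.1048
Step 4: Primal residual = |0.0284 + 1.4079| = 1.4364


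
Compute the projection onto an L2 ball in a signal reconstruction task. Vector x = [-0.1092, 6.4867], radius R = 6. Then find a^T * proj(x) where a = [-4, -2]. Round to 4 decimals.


Step 1: Compute ||x|| (intermediates to 6 decimals).
||x|| = sqrt((-0.1092)^2 + 6.4867^2) = 6.487619
Step 2: Project.
Since ||x|| > R, scale = R/||x|| = 6/6.487619 = 0.924839, proj(x) = scale * x
proj(x) = [-0.100992, 5.999153]
Step 3: Dot product.
a^T * proj(x) = -4*(-0.100992) - 2*5.999153 = -11.5943


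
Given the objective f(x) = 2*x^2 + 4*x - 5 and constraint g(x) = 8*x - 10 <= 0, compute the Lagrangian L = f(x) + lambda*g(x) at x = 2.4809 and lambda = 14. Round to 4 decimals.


Step 1: Evaluate f(x).
f(2.4809) = 2*2.4809^2 + 4*2.4809 - 5 = 17.2333
Step 2: Evaluate g(x).
g(2.4809) = 8*2.4809 - 10 = 9.8472
Step 3: Compute Lagrangian.
L = 17.2333 + 14*9.8472 = 155.0941


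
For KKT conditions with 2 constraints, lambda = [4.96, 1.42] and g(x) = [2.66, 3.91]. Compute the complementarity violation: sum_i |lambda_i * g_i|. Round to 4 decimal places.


KKT complementary slackness check:
lambda_1 * g_1 = 4.96 * 2.66 = 13.1936
lambda_2 * g_2 = 1.42 * 3.91 = 5.5522
Total violation = 13.1936 + 5.5522 = 18.7458


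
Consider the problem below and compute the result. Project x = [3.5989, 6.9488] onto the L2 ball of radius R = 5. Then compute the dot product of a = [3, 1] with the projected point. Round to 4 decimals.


Step 1: Compute ||x|| (intermediates to 6 decimals).
||x|| = sqrt(3.5989^2 + 6.9488^2) = 7.825465
Step 2: Project.
Since ||x|| > R, scale = R/||x|| = 5/7.825465 = 0.63894, proj(x) = scale * x
proj(x) = [2.299481, 4.439866]
Step 3: Dot product.
a^T * proj(x) = 3*2.299481 + 1*4.439866 = 11.3383


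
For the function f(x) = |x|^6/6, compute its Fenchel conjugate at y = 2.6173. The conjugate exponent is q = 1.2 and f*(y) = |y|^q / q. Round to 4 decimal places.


The conjugate exponent q satisfies 1/p + 1/q = 1.
p = 6, so q = 6/(6 - 1) = 1.2
|y|^q = 2.6173^1.2 = 3.1727
f*(2.6173) = 3.1727 / 1.2 = 2.6439


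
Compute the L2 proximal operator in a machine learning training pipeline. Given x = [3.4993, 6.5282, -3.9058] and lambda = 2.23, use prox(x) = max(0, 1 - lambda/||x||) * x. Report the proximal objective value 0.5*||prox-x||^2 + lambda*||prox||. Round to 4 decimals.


Step 1: Compute ||x||.
||x|| = 8.3736
Step 2: Compute scaling factor.
scale = max(0, 1 - 2.23/8.3736) = 0.7337
Step 3: prox(x) = [2.5674, 4.7897, -2.8656]
||prox(x)|| = 6.1436
Step 4: Proximal objective.
0.5*||prox-x||^2 = 2.4865
lambda*||prox|| = 13.7002
Total = 16.1868


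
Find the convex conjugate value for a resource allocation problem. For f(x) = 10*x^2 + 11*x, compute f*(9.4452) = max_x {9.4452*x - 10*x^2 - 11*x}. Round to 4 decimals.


f*(y) = sup_x {y*x - a*x^2 - b*x} = sup_x {(y-b)*x - a*x^2}
FOC: (y - b) - 2a*x = 0 => x* = (y - b)/(2a)
x* = (9.4452 - 11)/(2*10) = -0.0777
f*(9.4452) = (y-b)^2/(4a) = (9.4452 - 11)^2/(4*10)
= 2.4174/40 = 0.0604


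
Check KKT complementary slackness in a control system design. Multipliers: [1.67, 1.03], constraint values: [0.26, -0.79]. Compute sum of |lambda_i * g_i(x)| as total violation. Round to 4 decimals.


KKT complementary slackness check:
lambda_1 * g_1 = 1.67 * 0.26 = 0.4342
lambda_2 * g_2 = 1.03 * -0.79 = -0.8137
Total violation = 0.4342 + 0.8137 = 1.2479


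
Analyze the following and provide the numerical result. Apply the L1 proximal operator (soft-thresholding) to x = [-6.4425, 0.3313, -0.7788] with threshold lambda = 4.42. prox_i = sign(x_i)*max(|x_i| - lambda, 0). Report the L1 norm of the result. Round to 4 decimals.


Soft-thresholding with lambda = 4.42:
prox(-6.4425) = sign(-6.4425)*max(|-6.4425| - 4.42, 0) = -2.0225
prox(0.3313) = sign(0.3313)*max(|0.3313| - 4.42, 0) = 0.0
prox(-0.7788) = sign(-0.7788)*max(|-0.7788| - 4.42, 0) = 0.0
prox(x) = [-2.0225, 0.0, 0.0]
||prox(x)||_1 = 2.0225 + 0.0 + 0.0 = 2.0225


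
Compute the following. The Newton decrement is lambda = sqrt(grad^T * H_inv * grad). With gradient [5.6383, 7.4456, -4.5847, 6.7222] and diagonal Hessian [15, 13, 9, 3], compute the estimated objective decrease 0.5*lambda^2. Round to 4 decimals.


Step 1: H is diagonal, so H^(-1) * g = [0.3759, 0.5727, -0.5094, 2.2407].
Step 2: g^T H^(-1) g = sum_i g_i^2 / H_ii
  = (5.6383)^2/15 + (7.4456)^2/13 + (-4.5847)^2/9 + (6.7222)^2/3
  = 2.1194 + 4.2644 + 2.3355 + 15.0627 = 23.7819
Step 3: Objective decrease = 0.5 * g^T H^(-1) g = 11.8909


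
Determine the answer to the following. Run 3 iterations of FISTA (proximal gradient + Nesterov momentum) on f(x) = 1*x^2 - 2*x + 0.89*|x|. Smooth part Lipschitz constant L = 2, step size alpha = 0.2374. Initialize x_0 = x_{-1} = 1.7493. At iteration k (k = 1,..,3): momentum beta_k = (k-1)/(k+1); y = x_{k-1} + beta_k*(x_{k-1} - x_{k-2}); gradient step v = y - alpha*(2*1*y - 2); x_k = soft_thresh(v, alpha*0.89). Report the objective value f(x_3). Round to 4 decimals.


FISTA on f(x) = 1*x^2 - 2*x + 0.89*|x|
L = 2, alpha = 0.2374
Iteration 1: beta = 0.0, y = 1.7493 + 0.0*(1.7493 - 1.7493) = 1.7493
  grad(y) = 1.4986, v = y - alpha*grad = 1.3935
  prox(v) = soft_thresh(1.3935, 0.2113) = 1.1822
Iteration 2: beta = 0.3333, y = 1.1822 + 0.3333*(1.1822 - 1.7493) = 0.9932
  grad(y) = -0.0135, v = y - alpha*grad = 0.9964
  prox(v) = soft_thresh(0.9964, 0.2113) = 0.7852
Iteration 3: beta = 0.5, y = 0.7852 + 0.5*(0.7852 - 1.1822) = 0.5866
  grad(y) = -0.8268, v = y - alpha*grad = 0.7829
  prox(v) = soft_thresh(0.7829, 0.2113) = 0.5716
f(x_3) = 1*0.5716^2 - 2*0.5716 + 0.89*|0.5716| = -0.3077


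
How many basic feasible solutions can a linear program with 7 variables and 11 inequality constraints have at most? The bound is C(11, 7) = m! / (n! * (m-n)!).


Each vertex corresponds to some choice of n active constraints out of m, so the number of vertices is at most C(m, n) = m! / (n!(m-n)!).
m = 11, n = 7
Numerator: 11 * 10 * 9 * 8 * 7 * 6 * 5
Denominator: 7! = 5040
C(11, 7) = 330


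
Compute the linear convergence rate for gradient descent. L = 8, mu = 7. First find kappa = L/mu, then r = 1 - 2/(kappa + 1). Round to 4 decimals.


Step 1: Compute the condition number.
kappa = L/mu = 8/7 = 1.1429
Step 2: Compute the convergence rate.
r = 1 - 2/(kappa + 1) = 1 - 2*mu/(L + mu) = (L - mu)/(L + mu) = 1/15 = 0.0667


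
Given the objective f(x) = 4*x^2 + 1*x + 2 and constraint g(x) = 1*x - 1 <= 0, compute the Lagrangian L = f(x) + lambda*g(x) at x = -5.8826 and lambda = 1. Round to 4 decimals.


Step 1: Evaluate f(x).
f(-5.8826) = 4*(-5.8826)^2 + 1*(-5.8826) + 2 = 134.5373
Step 2: Evaluate g(x).
g(-5.8826) = 1*-5.8826 - 1 = -6.8826
Step 3: Compute Lagrangian.
L = 134.5373 + 1*-6.8826 = 127.6547


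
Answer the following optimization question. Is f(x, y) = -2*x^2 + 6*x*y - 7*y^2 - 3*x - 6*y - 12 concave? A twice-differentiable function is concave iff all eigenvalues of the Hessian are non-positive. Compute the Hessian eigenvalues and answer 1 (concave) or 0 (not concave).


The Hessian of f(x,y) = -2*x^2 + 6*x*y - 7*y^2 - 3*x - 6*y - 12 is:
H = [[-4, 6], [6, -14]]
Trace = -4 - 14 = -18
Determinant = -4*-14 - (6)^2 = 20
Discriminant = (-18)^2 - 4*20 = 244.0
Eigenvalues: lambda_1 = -16.8102, lambda_2 = -1.1898
The function is concave.

1


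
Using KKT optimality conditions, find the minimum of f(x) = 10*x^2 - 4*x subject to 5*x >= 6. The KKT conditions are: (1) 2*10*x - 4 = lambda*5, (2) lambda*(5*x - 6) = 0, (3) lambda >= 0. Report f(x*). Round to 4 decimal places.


Step 1: Try lambda = 0 (constraint inactive).
x_unc = 4/(2*10) = 0.2
Check: 5*0.2 = 1.0 < 6 -- violated!
Step 2: Constraint must be active: 5*x = 6
x* = 6/5 = 1.2
lambda = (2*10*1.2 - 4)/5 = 4.0
Step 3: Compute optimal value.
f(x*) = 10*1.2^2 - 4*1.2 = 9.6


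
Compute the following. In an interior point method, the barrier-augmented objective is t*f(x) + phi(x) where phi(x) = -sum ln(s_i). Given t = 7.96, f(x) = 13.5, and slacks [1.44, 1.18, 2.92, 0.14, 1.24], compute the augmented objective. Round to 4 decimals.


Step 1: Compute log-barrier.
ln values: [0.3646, 0.1655, 1.0716, -1.9661, 0.2151]
phi = -(0.3646 + 0.1655 + 1.0716 - 1.9661 + 0.2151) = 0.1493
Step 2: Compute augmented objective.
t*f(x) = 7.96*13.5 = 107.46
Total = 107.46 + 0.1493 = 107.6093


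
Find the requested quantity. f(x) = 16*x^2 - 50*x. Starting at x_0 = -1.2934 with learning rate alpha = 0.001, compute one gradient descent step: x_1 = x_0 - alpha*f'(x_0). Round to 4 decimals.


We compute the gradient at x_0 and apply the update.
f'(x) = 32*x - 50
f'(-1.2934) = 32*-1.2934 - 50 = -91.3888
x_1 = -1.2934 - 0.001*-91.3888 = -1.202


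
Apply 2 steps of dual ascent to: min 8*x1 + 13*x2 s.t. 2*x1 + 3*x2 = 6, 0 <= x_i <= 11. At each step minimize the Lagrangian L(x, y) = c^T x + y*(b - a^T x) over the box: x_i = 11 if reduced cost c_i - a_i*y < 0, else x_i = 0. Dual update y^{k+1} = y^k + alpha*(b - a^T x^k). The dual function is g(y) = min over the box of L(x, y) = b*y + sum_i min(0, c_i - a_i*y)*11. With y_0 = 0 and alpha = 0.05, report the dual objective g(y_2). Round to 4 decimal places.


Dual ascent for LP: min 8*x1 + 13*x2, 2*x1 + 3*x2 = 6, 0 <= x_i <= 11
Step 1: y^k = 0.0, reduced costs: (8.0, 13.0)
  x^k = (0.0, 0.0), subgradient = b - a^T x = 6.0
  y^{k+1} = 0.0 + 0.05*6.0 = 0.3
Step 2: y^k = 0.3, reduced costs: (7.4, 12.1)
  x^k = (0.0, 0.0), subgradient = b - a^T x = 6.0
  y^{k+1} = 0.3 + 0.05*6.0 = 0.6
Dual objective at y_2 = 0.6: reduced costs (6.8, 11.2), box minimizer x = (0.0, 0.0)
g(y_2) = b*y + (c1 - a1*y)*x1 + (c2 - a2*y)*x2 = 6*0.6 + 6.8*0.0 + 11.2*0.0 = 3.6 + 0.0 + 0.0 = 3.6


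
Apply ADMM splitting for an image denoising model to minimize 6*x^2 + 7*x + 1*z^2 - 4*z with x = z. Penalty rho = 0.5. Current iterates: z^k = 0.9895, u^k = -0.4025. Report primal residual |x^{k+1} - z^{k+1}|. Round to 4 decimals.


ADMM iteration with rho = 0.5, z^k = 0.9895, u^k = -0.4025
Step 1: x-update.
Minimize 6*x^2 + 7*x + (0.5/2)*(x - 0.9895 - 0.4025)^2
FOC: (2*6 + 0.5)*x = -7 + 0.5*(0.9895 + 0.4025)
x^{k+1} = -0.5043
Step 2: z-update.
Minimize 1*z^2 - 4*z + (0.5/2)*(-0.5043 - z - 0.4025)^2
FOC: (2*1 + 0.5)*z = 4 + 0.5*(-0.5043 - 0.4025)
z^{k+1} = 1.4186
Step 3: u-update.
u^{k+1} = -0.4025 - 0.5043 - 1.4186 = -2.3255
Step 4: Primal residual = |-0.5043 - 1.4186| = 1.923


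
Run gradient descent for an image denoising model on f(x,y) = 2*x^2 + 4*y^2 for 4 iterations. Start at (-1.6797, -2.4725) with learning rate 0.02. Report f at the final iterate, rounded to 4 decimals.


Gradient descent on f(x,y) = 2*x^2 + 4*y^2.
Starting point: (-1.6797, -2.4725), alpha = 0.02
Step 1: grad_x = 2*2*-1.6797 = -6.7188, grad_y = 2*4*-2.4725 = -19.78
  x_1 = -1.6797 - 0.02*-6.7188 = -1.5453
  y_1 = -2.4725 - 0.02*-19.78 = -2.0769
Step 2: grad_x = 2*2*-1.5453 = -6.1813, grad_y = 2*4*-2.0769 = -16.6152
  x_2 = -1.5453 - 0.02*-6.1813 = -1.4217
  y_2 = -2.0769 - 0.02*-16.6152 = -1.7446
Step 3: grad_x = 2*2*-1.4217 = -5.6868, grad_y = 2*4*-1.7446 = -13.9568
  x_3 = -1.4217 - 0.02*-5.6868 = -1.308
  y_3 = -1.7446 - 0.02*-13.9568 = -1.4655
Step 4: grad_x = 2*2*-1.308 = -5.2318, grad_y = 2*4*-1.4655 = -11.7237
  x_4 = -1.308 - 0.02*-5.2318 = -1.2033
  y_4 = -1.4655 - 0.02*-11.7237 = -1.231
f(-1.2033, -1.231) = 2*(-1.2033)^2 + 4*(-1.231)^2 = 8.9573


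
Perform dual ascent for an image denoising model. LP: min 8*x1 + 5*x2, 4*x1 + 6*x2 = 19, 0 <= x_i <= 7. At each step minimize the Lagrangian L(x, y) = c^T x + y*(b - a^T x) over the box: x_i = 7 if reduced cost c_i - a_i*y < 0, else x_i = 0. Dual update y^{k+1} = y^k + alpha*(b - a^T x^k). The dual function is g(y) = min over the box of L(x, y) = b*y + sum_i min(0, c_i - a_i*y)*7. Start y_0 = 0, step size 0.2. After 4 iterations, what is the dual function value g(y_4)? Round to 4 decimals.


Dual ascent for LP: min 8*x1 + 5*x2, 4*x1 + 6*x2 = 19, 0 <= x_i <= 7
Step 1: y^k = 0.0, reduced costs: (8.0, 5.0)
  x^k = (0.0, 0.0), subgradient = b - a^T x = 19.0
  y^{k+1} = 0.0 + 0.2*19.0 = 3.8
Step 2: y^k = 3.8, reduced costs: (-7.2, -17.8)
  x^k = (7.0, 7.0), subgradient = b - a^T x = -51.0
  y^{k+1} = 3.8 + 0.2*-51.0 = -6.4
Step 3: y^k = -6.4, reduced costs: (33.6, 43.4)
  x^k = (0.0, 0.0), subgradient = b - a^T x = 19.0
  y^{k+1} = -6.4 + 0.2*19.0 = -2.6
Step 4: y^k = -2.6, reduced costs: (18.4, 20.6)
  x^k = (0.0, 0.0), subgradient = b - a^T x = 19.0
  y^{k+1} = -2.6 + 0.2*19.0 = 1.2
Dual objective at y_4 = 1.2: reduced costs (3.2, -2.2), box minimizer x = (0.0, 7.0)
g(y_4) = b*y + (c1 - a1*y)*x1 + (c2 - a2*y)*x2 = 19*1.2 + 3.2*0.0 + (-2.2)*7.0 = 22.8 + 0.0 - 15.4 = 7.4


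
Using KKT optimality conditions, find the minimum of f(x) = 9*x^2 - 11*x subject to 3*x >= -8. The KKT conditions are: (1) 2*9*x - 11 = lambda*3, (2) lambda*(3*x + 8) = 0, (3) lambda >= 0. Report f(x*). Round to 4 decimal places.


Step 1: Try lambda = 0 (constraint inactive).
Stationarity: 2*9*x - 11 = 0
x* = 11/(2*9) = 11/18 = 0.6111 (rounded; the exact value 11/18 is used below)
Check constraint: 3*0.6111 = 1.8333 >= -8 -- satisfied.
Step 2: Compute optimal value.
f(x*) = 9*(11/18)^2 - 11*(11/18) = -3.3611


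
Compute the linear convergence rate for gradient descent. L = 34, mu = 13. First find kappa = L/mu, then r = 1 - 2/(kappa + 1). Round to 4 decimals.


Step 1: Compute the condition number.
kappa = L/mu = 34/13 = 2.6154
Step 2: Compute the convergence rate.
r = 1 - 2/(kappa + 1) = 1 - 2*mu/(L + mu) = (L - mu)/(L + mu) = 21/47 = 0.4468


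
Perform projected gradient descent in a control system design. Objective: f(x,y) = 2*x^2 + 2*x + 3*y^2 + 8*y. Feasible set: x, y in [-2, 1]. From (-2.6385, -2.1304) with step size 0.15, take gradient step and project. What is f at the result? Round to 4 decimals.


Step 1: Compute gradient at (-2.6385, -2.1304).
grad_x = 2*2*-2.6385 + 2 = -8.554
grad_y = 2*3*-2.1304 + 8 = -4.7824
Step 2: Gradient step.
x_raw = -2.6385 - 0.15*-8.554 = -1.3554
y_raw = -2.1304 - 0.15*-4.7824 = -1.413
Step 3: Project onto [-2, 1].
x_proj = clip(-1.3554) = -1.3554
y_proj = clip(-1.413) = -1.413
Step 4: Evaluate f.
f(-1.3554, -1.413) = -4.3509


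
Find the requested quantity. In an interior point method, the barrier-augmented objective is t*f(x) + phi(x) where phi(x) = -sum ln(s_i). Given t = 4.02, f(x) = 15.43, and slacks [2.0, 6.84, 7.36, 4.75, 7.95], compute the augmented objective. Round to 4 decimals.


Step 1: Compute log-barrier.
ln values: [0.6931, 1.9228, 1.9961, 1.5581, 2.0732]
phi = -(0.6931 + 1.9228 + 1.9961 + 1.5581 + 2.0732) = -8.2433
Step 2: Compute augmented objective.
t*f(x) = 4.02*15.43 = 62.0286
Total = 62.0286 - 8.2433 = 53.7853


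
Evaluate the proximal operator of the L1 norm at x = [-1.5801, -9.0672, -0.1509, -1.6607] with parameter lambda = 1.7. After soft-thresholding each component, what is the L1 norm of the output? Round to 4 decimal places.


Soft-thresholding with lambda = 1.7:
prox(-1.5801) = sign(-1.5801)*max(|-1.5801| - 1.7, 0) = 0.0
prox(-9.0672) = sign(-9.0672)*max(|-9.0672| - 1.7, 0) = -7.3672
prox(-0.1509) = sign(-0.1509)*max(|-0.1509| - 1.7, 0) = 0.0
prox(-1.6607) = sign(-1.6607)*max(|-1.6607| - 1.7, 0) = 0.0
prox(x) = [0.0, -7.3672, 0.0, 0.0]
||prox(x)||_1 = 0.0 + 7.3672 + 0.0 + 0.0 = 7.3672


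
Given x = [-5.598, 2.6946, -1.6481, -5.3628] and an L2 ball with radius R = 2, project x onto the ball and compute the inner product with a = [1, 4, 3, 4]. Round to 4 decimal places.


Step 1: Compute ||x|| (intermediates to 6 decimals).
||x|| = sqrt((-5.598)^2 + 2.6946^2 + (-1.6481)^2 + (-5.3628)^2) = 8.371041
Step 2: Project.
Since ||x|| > R, scale = R/||x|| = 2/8.371041 = 0.238919, proj(x) = scale * x
proj(x) = [-1.337469, 0.643791, -0.393762, -1.281275]
Step 3: Dot product.
a^T * proj(x) = 1*(-1.337469) + 4*0.643791 + 3*(-0.393762) + 4*(-1.281275) = -5.0687


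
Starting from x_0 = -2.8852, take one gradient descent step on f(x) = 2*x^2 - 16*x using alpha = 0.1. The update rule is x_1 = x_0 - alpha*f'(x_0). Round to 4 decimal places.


We compute the gradient at x_0 and apply the update.
f'(x) = 4*x - 16
f'(-2.8852) = 4*-2.8852 - 16 = -27.5408
x_1 = -2.8852 - 0.1*-27.5408 = -0.1311


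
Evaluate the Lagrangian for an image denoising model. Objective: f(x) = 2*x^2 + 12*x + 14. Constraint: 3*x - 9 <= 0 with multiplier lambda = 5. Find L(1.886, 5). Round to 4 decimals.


Step 1: Evaluate f(x).
f(1.886) = 2*1.886^2 + 12*1.886 + 14 = 43.746
Step 2: Evaluate g(x).
g(1.886) = 3*1.886 - 9 = -3.342
Step 3: Compute Lagrangian.
L = 43.746 + 5*-3.342 = 27.036


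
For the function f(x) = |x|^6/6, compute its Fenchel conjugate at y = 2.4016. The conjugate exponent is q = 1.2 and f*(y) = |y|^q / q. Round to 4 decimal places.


The conjugate exponent q satisfies 1/p + 1/q = 1.
p = 6, so q = 6/(6 - 1) = 1.2
|y|^q = 2.4016^1.2 = 2.8615
f*(2.4016) = 2.8615 / 1.2 = 2.3846


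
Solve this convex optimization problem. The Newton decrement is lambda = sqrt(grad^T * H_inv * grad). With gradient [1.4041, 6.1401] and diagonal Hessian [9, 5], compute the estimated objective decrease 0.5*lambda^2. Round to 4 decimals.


Step 1: H is diagonal, so H^(-1) * g = [0.156, 1.228].
Step 2: g^T H^(-1) g = sum_i g_i^2 / H_ii
  = (1.4041)^2/9 + (6.1401)^2/5
  = 0.2191 + 7.5402 = 7.7592
Step 3: Objective decrease = 0.5 * g^T H^(-1) g = 3.8796


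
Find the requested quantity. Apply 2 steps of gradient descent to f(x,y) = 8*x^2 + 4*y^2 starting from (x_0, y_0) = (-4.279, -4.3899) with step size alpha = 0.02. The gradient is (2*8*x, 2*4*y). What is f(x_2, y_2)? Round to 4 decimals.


Gradient descent on f(x,y) = 8*x^2 + 4*y^2.
Starting point: (-4.279, -4.3899), alpha = 0.02
Step 1: grad_x = 2*8*-4.279 = -68.464, grad_y = 2*4*-4.3899 = -35.1192
  x_1 = -4.279 - 0.02*-68.464 = -2.9097
  y_1 = -4.3899 - 0.02*-35.1192 = -3.6875
Step 2: grad_x = 2*8*-2.9097 = -46.5555, grad_y = 2*4*-3.6875 = -29.5001
  x_2 = -2.9097 - 0.02*-46.5555 = -1.9786
  y_2 = -3.6875 - 0.02*-29.5001 = -3.0975
f(-1.9786, -3.0975) = 8*(-1.9786)^2 + 4*(-3.0975)^2 = 69.6975


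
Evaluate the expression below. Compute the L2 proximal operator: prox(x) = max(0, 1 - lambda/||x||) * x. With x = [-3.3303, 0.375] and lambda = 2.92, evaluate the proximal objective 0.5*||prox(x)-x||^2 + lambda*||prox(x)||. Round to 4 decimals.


Step 1: Compute ||x||.
||x|| = 3.3513
Step 2: Compute scaling factor.
scale = max(0, 1 - 2.92/3.3513) = 0.1287
Step 3: prox(x) = [-0.4286, 0.0483]
||prox(x)|| = 0.4313
Step 4: Proximal objective.
0.5*||prox-x||^2 = 4.2632
lambda*||prox|| = 1.2594
Total = 5.5227


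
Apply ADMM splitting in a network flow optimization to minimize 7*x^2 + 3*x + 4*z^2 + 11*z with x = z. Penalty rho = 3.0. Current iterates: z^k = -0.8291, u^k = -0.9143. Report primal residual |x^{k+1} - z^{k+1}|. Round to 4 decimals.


ADMM iteration with rho = 3.0, z^k = -0.8291, u^k = -0.9143
Step 1: x-update.
Minimize 7*x^2 + 3*x + (3.0/2)*(x + 0.8291 - 0.9143)^2
FOC: (2*7 + 3.0)*x = -3 + 3.0*(-0.8291 + 0.9143)
x^{k+1} = -0.1614
Step 2: z-update.
Minimize 4*z^2 + 11*z + (3.0/2)*(-0.1614 - z - 0.9143)^2
FOC: (2*4 + 3.0)*z = -11 + 3.0*(-0.1614 - 0.9143)
z^{k+1} = -1.2934
Step 3: u-update.
u^{k+1} = -0.9143 - 0.1614 + 1.2934 = 0.2176
Step 4: Primal residual = |-0.1614 + 1.2934| = 1.1319


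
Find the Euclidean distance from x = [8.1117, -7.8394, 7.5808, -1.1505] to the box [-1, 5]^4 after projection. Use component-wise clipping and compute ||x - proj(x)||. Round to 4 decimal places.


Project each component onto [-1, 5].
clip(8.1117) = 5.0, clip(-7.8394) = -1.0, clip(7.5808) = 5.0, clip(-1.1505) = -1.0
Projection = [5.0, -1.0, 5.0, -1.0]
Squared diffs: [9.6827, 46.7774, 6.6605, 0.0227]
Distance = sqrt(63.1433) = 7.9463


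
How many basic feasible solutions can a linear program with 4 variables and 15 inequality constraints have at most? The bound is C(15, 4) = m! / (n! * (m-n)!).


Each vertex corresponds to some choice of n active constraints out of m, so the number of vertices is at most C(m, n) = m! / (n!(m-n)!).
m = 15, n = 4
Numerator: 15 * 14 * 13 * 12
Denominator: 4! = 24
C(15, 4) = 1365


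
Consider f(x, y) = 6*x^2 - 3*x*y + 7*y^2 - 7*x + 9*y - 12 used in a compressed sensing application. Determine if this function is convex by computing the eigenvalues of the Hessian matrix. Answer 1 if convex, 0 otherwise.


The Hessian of f(x,y) = 6*x^2 - 3*x*y + 7*y^2 - 7*x + 9*y - 12 is:
H = [[12, -3], [-3, 14]]
Trace = 12 + 14 = 26
Determinant = 12*14 - (-3)^2 = 159
Discriminant = (26)^2 - 4*159 = 40.0
Eigenvalues: lambda_1 = 9.8377, lambda_2 = 16.1623
The function is convex.

1


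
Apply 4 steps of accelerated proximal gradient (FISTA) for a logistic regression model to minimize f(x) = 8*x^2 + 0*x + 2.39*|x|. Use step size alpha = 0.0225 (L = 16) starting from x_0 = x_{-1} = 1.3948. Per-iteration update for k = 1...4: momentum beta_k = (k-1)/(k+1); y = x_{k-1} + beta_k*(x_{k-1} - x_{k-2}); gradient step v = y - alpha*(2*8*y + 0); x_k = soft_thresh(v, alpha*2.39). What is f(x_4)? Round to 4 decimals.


FISTA on f(x) = 8*x^2 + 0*x + 2.39*|x|
L = 16, alpha = 0.0225
Iteration 1: beta = 0.0, y = 1.3948 + 0.0*(1.3948 - 1.3948) = 1.3948
  grad(y) = 22.3168, v = y - alpha*grad = 0.8927
  prox(v) = soft_thresh(0.8927, 0.0538) = 0.8389
Iteration 2: beta = 0.3333, y = 0.8389 + 0.3333*(0.8389 - 1.3948) = 0.6536
  grad(y) = 10.4575, v = y - alpha*grad = 0.4183
  prox(v) = soft_thresh(0.4183, 0.0538) = 0.3645
Iteration 3: beta = 0.5, y = 0.3645 + 0.5*(0.3645 - 0.8389) = 0.1273
  grad(y) = 2.0375, v = y - alpha*grad = 0.0815
  prox(v) = soft_thresh(0.0815, 0.0538) = 0.0277
Iteration 4: beta = 0.6, y = 0.0277 + 0.6*(0.0277 - 0.3645) = -0.1744
  grad(y) = -2.7897, v = y - alpha*grad = -0.1116
  prox(v) = soft_thresh(-0.1116, 0.0538) = -0.0578
f(x_4) = 8*(-0.0578)^2 + 0*(-0.0578) + 2.39*|-0.0578| = 0.1649


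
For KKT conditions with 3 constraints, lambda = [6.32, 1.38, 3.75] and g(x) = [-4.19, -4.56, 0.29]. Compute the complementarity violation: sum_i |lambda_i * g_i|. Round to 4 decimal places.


KKT complementary slackness check:
lambda_1 * g_1 = 6.32 * -4.19 = -26.4808
lambda_2 * g_2 = 1.38 * -4.56 = -6.2928
lambda_3 * g_3 = 3.75 * 0.29 = 1.0875
Total violation = 26.4808 + 6.2928 + 1.0875 = 33.8611


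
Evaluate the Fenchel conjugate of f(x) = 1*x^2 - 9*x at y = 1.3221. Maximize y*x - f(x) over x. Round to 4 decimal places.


f*(y) = sup_x {y*x - a*x^2 - b*x} = sup_x {(y-b)*x - a*x^2}
FOC: (y - b) - 2a*x = 0 => x* = (y - b)/(2a)
x* = (1.3221 + 9)/(2*1) = 5.1611
f*(1.3221) = (y-b)^2/(4a) = (1.3221 + 9)^2/(4*1)
= 106.5457/4 = 26.6364


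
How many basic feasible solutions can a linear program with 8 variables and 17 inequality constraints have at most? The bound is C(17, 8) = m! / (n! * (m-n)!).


Each vertex corresponds to some choice of n active constraints out of m, so the number of vertices is at most C(m, n) = m! / (n!(m-n)!).
m = 17, n = 8
Numerator: 17 * 16 * 15 * 14 * 13 * 12 * 11 * 10
Denominator: 8! = 40320
C(17, 8) = 24310


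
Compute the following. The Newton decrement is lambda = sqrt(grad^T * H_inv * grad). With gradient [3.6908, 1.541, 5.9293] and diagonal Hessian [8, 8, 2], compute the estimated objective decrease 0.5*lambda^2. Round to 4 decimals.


Step 1: H is diagonal, so H^(-1) * g = [0.4614, 0.1926, 2.9647].
Step 2: g^T H^(-1) g = sum_i g_i^2 / H_ii
  = (3.6908)^2/8 + (1.541)^2/8 + (5.9293)^2/2
  = 1.7028 + 0.2968 + 17.5783 = 19.5779
Step 3: Objective decrease = 0.5 * g^T H^(-1) g = 9.7889


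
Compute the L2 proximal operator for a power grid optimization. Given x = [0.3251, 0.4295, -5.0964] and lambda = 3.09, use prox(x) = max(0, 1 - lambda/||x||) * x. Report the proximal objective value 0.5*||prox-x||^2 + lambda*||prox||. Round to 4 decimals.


Step 1: Compute ||x||.
||x|| = 5.1248
Step 2: Compute scaling factor.
scale = max(0, 1 - 3.09/5.1248) = 0.397
Step 3: prox(x) = [0.1291, 0.1705, -2.0235]
||prox(x)|| = 2.0348
Step 4: Proximal objective.
0.5*||prox-x||^2 = 4.7741
lambda*||prox|| = 6.2875
Total = 11.0615


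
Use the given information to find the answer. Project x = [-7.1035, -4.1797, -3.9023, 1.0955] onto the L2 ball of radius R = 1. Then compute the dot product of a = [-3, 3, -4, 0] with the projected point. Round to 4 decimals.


Step 1: Compute ||x|| (intermediates to 6 decimals).
||x|| = sqrt((-7.1035)^2 + (-4.1797)^2 + (-3.9023)^2 + 1.0955^2) = 9.184643
Step 2: Project.
Since ||x|| > R, scale = R/||x|| = 1/9.184643 = 0.108877, proj(x) = scale * x
proj(x) = [-0.773408, -0.455073, -0.424871, 0.119275]
Step 3: Dot product.
a^T * proj(x) = -3*(-0.773408) + 3*(-0.455073) - 4*(-0.424871) + 0*0.119275 = 2.6545


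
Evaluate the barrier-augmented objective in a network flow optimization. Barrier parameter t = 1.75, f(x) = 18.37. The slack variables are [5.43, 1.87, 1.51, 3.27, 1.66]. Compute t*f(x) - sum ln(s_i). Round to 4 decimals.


Step 1: Compute log-barrier.
ln values: [1.6919, 0.6259, 0.4121, 1.1848, 0.5068]
phi = -(1.6919 + 0.6259 + 0.4121 + 1.1848 + 0.5068) = -4.4216
Step 2: Compute augmented objective.
t*f(x) = 1.75*18.37 = 32.1475
Total = 32.1475 - 4.4216 = 27.7259


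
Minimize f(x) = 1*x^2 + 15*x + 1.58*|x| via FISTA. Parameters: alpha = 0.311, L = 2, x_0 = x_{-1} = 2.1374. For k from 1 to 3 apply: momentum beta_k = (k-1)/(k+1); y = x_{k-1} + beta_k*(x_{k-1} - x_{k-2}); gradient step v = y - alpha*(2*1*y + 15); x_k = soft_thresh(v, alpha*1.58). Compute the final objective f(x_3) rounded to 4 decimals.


FISTA on f(x) = 1*x^2 + 15*x + 1.58*|x|
L = 2, alpha = 0.311
Iteration 1: beta = 0.0, y = 2.1374 + 0.0*(2.1374 - 2.1374) = 2.1374
  grad(y) = 19.2748, v = y - alpha*grad = -3.8571
  prox(v) = soft_thresh(-3.8571, 0.4914) = -3.3657
Iteration 2: beta = 0.3333, y = -3.3657 + 0.3333*(-3.3657 - 2.1374) = -5.2
  grad(y) = 4.5999, v = y - alpha*grad = -6.6306
  prox(v) = soft_thresh(-6.6306, 0.4914) = -6.1392
Iteration 3: beta = 0.5, y = -6.1392 + 0.5*(-6.1392 + 3.3657) = -7.526
  grad(y) = -0.052, v = y - alpha*grad = -7.5098
  prox(v) = soft_thresh(-7.5098, 0.4914) = -7.0185
f(x_3) = 1*(-7.0185)^2 + 15*(-7.0185) + 1.58*|-7.0185| = -44.929


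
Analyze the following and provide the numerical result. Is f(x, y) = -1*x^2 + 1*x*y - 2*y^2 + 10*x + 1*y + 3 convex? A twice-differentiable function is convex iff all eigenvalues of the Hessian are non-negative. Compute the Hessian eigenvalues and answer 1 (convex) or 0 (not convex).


The Hessian of f(x,y) = -1*x^2 + 1*x*y - 2*y^2 + 10*x + 1*y + 3 is:
H = [[-2, 1], [1, -4]]
Trace = -2 - 4 = -6
Determinant = -2*-4 - (1)^2 = 7
Discriminant = (-6)^2 - 4*7 = 8.0
Eigenvalues: lambda_1 = -4.4142, lambda_2 = -1.5858
The function is not convex.

0


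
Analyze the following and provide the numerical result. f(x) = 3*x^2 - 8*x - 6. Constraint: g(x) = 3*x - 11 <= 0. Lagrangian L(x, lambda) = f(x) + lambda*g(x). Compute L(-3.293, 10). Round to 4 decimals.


Step 1: Evaluate f(x).
f(-3.293) = 3*(-3.293)^2 - 8*(-3.293) - 6 = 52.8755
Step 2: Evaluate g(x).
g(-3.293) = 3*-3.293 - 11 = -20.879
Step 3: Compute Lagrangian.
L = 52.8755 + 10*-20.879 = -155.9145


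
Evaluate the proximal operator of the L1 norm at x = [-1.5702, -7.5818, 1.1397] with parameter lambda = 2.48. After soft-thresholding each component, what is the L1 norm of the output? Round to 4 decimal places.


Soft-thresholding with lambda = 2.48:
prox(-1.5702) = sign(-1.5702)*max(|-1.5702| - 2.48, 0) = 0.0
prox(-7.5818) = sign(-7.5818)*max(|-7.5818| - 2.48, 0) = -5.1018
prox(1.1397) = sign(1.1397)*max(|1.1397| - 2.48, 0) = 0.0
prox(x) = [0.0, -5.1018, 0.0]
||prox(x)||_1 = 0.0 + 5.1018 + 0.0 = 5.1018


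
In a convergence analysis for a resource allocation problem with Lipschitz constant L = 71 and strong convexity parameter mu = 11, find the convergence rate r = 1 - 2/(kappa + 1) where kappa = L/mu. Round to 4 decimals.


Step 1: Compute the condition number.
kappa = L/mu = 71/11 = 6.4545
Step 2: Compute the convergence rate.
r = 1 - 2/(kappa + 1) = 1 - 2*mu/(L + mu) = (L - mu)/(L + mu) = 60/82 = 0.7317


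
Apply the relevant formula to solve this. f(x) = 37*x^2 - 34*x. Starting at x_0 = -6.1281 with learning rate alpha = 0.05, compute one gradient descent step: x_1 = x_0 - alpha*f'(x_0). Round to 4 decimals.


We compute the gradient at x_0 and apply the update.
f'(x) = 74*x - 34
f'(-6.1281) = 74*-6.1281 - 34 = -487.4794
x_1 = -6.1281 - 0.05*-487.4794 = 18.2459


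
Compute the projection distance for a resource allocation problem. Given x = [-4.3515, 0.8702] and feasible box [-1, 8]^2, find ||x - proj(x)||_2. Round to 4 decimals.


Project each component onto [-1, 8].
clip(-4.3515) = -1.0, clip(0.8702) = 0.8702
Projection = [-1.0, 0.8702]
Squared diffs: [11.2326, 0.0]
Distance = sqrt(11.2326) = 3.3515


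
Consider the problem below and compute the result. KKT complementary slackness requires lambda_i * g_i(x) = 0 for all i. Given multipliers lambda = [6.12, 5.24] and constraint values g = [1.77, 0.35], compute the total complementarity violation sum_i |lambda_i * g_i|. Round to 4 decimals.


KKT complementary slackness check:
lambda_1 * g_1 = 6.12 * 1.77 = 10.8324
lambda_2 * g_2 = 5.24 * 0.35 = 1.834
Total violation = 10.8324 + 1.834 = 12.6664


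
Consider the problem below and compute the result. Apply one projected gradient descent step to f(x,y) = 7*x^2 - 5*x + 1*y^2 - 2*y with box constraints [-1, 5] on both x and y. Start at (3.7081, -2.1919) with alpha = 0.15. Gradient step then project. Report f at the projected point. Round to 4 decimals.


Step 1: Compute gradient at (3.7081, -2.1919).
grad_x = 2*7*3.7081 - 5 = 46.9134
grad_y = 2*1*-2.1919 - 2 = -6.3838
Step 2: Gradient step.
x_raw = 3.7081 - 0.15*46.9134 = -3.3289
y_raw = -2.1919 - 0.15*-6.3838 = -1.2343
Step 3: Project onto [-1, 5].
x_proj = clip(-3.3289) = -1.0
y_proj = clip(-1.2343) = -1.0
Step 4: Evaluate f.
f(-1.0, -1.0) = 15.0


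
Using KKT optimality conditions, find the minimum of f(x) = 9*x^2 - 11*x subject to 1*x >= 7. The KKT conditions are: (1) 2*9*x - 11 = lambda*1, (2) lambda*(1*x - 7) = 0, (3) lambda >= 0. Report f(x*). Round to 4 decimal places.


Step 1: Try lambda = 0 (constraint inactive).
x_unc = 11/(2*9) = 0.6111
Check: 1*0.6111 = 0.6111 < 7 -- violated!
Step 2: Constraint must be active: 1*x = 7
x* = 7/1 = 7.0
lambda = (2*9*7.0 - 11)/1 = 115.0
Step 3: Compute optimal value.
f(x*) = 9*7.0^2 - 11*7.0 = 364.0


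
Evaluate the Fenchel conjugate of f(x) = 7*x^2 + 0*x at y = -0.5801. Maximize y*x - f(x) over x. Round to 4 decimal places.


f*(y) = sup_x {y*x - a*x^2 - b*x} = sup_x {(y-b)*x - a*x^2}
FOC: (y - b) - 2a*x = 0 => x* = (y - b)/(2a)
x* = (-0.5801 - 0)/(2*7) = -0.0414
f*(-0.5801) = (y-b)^2/(4a) = (-0.5801 - 0)^2/(4*7)
= 0.3365/28 = 0.012


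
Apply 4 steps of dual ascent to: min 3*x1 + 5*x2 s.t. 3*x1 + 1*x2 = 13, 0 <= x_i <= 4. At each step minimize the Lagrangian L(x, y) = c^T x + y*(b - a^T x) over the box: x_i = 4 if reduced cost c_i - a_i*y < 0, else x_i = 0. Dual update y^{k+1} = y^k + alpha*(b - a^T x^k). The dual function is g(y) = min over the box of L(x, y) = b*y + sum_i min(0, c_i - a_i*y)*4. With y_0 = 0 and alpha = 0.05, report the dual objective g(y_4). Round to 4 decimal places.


Dual ascent for LP: min 3*x1 + 5*x2, 3*x1 + 1*x2 = 13, 0 <= x_i <= 4
Step 1: y^k = 0.0, reduced costs: (3.0, 5.0)
  x^k = (0.0, 0.0), subgradient = b - a^T x = 13.0
  y^{k+1} = 0.0 + 0.05*13.0 = 0.65
Step 2: y^k = 0.65, reduced costs: (1.05, 4.35)
  x^k = (0.0, 0.0), subgradient = b - a^T x = 13.0
  y^{k+1} = 0.65 + 0.05*13.0 = 1.3
Step 3: y^k = 1.3, reduced costs: (-0.9, 3.7)
  x^k = (4.0, 0.0), subgradient = b - a^T x = 1.0
  y^{k+1} = 1.3 + 0.05*1.0 = 1.35
Step 4: y^k = 1.35, reduced costs: (-1.05, 3.65)
  x^k = (4.0, 0.0), subgradient = b - a^T x = 1.0
  y^{k+1} = 1.35 + 0.05*1.0 = 1.4
Dual objective at y_4 = 1.4: reduced costs (-1.2, 3.6), box minimizer x = (4.0, 0.0)
g(y_4) = b*y + (c1 - a1*y)*x1 + (c2 - a2*y)*x2 = 13*1.4 + (-1.2)*4.0 + 3.6*0.0 = 18.2 - 4.8 + 0.0 = 13.4


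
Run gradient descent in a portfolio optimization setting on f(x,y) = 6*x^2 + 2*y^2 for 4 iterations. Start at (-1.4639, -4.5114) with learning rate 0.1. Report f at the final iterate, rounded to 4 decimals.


Gradient descent on f(x,y) = 6*x^2 + 2*y^2.
Starting point: (-1.4639, -4.5114), alpha = 0.1
Step 1: grad_x = 2*6*-1.4639 = -17.5668, grad_y = 2*2*-4.5114 = -18.0456
  x_1 = -1.4639 - 0.1*-17.5668 = 0.2928
  y_1 = -4.5114 - 0.1*-18.0456 = -2.7068
Step 2: grad_x = 2*6*0.2928 = 3.5134, grad_y = 2*2*-2.7068 = -10.8274
  x_2 = 0.2928 - 0.1*3.5134 = -0.0586
  y_2 = -2.7068 - 0.1*-10.8274 = -1.6241
Step 3: grad_x = 2*6*-0.0586 = -0.7027, grad_y = 2*2*-1.6241 = -6.4964
  x_3 = -0.0586 - 0.1*-0.7027 = 0.0117
  y_3 = -1.6241 - 0.1*-6.4964 = -0.9745
Step 4: grad_x = 2*6*0.0117 = 0.1405, grad_y = 2*2*-0.9745 = -3.8978
  x_4 = 0.0117 - 0.1*0.1405 = -0.0023
  y_4 = -0.9745 - 0.1*-3.8978 = -0.5847
f(-0.0023, -0.5847) = 6*(-0.0023)^2 + 2*(-0.5847)^2 = 0.6837


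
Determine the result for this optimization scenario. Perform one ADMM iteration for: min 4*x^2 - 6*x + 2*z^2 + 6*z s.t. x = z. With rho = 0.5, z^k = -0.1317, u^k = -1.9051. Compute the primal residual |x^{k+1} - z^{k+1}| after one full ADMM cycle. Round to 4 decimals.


ADMM iteration with rho = 0.5, z^k = -0.1317, u^k = -1.9051
Step 1: x-update.
Minimize 4*x^2 - 6*x + (0.5/2)*(x + 0.1317 - 1.9051)^2
FOC: (2*4 + 0.5)*x = 6 + 0.5*(-0.1317 + 1.9051)
x^{k+1} = 0.8102
Step 2: z-update.
Minimize 2*z^2 + 6*z + (0.5/2)*(0.8102 - z - 1.9051)^2
FOC: (2*2 + 0.5)*z = -6 + 0.5*(0.8102 - 1.9051)
z^{k+1} = -1.455
Step 3: u-update.
u^{k+1} = -1.9051 + 0.8102 + 1.455 = 0.3601
Step 4: Primal residual = |0.8102 + 1.455| = 2.2652


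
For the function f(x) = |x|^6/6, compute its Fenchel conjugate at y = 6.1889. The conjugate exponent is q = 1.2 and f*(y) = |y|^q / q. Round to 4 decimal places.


The conjugate exponent q satisfies 1/p + 1/q = 1.
p = 6, so q = 6/(6 - 1) = 1.2
|y|^q = 6.1889^1.2 = 8.9112
f*(6.1889) = 8.9112 / 1.2 = 7.426


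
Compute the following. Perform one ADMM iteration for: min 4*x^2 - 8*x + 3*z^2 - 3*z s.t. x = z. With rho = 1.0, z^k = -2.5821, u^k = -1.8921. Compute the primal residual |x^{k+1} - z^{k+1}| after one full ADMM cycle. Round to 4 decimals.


ADMM iteration with rho = 1.0, z^k = -2.5821, u^k = -1.8921
Step 1: x-update.
Minimize 4*x^2 - 8*x + (1.0/2)*(x + 2.5821 - 1.8921)^2
FOC: (2*4 + 1.0)*x = 8 + 1.0*(-2.5821 + 1.8921)
x^{k+1} = 0.8122
Step 2: z-update.
Minimize 3*z^2 - 3*z + (1.0/2)*(0.8122 - z - 1.8921)^2
FOC: (2*3 + 1.0)*z = 3 + 1.0*(0.8122 - 1.8921)
z^{k+1} = 0.2743
Step 3: u-update.
u^{k+1} = -1.8921 + 0.8122 - 0.2743 = -1.3542
Step 4: Primal residual = |0.8122 - 0.2743| = 0.5379
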